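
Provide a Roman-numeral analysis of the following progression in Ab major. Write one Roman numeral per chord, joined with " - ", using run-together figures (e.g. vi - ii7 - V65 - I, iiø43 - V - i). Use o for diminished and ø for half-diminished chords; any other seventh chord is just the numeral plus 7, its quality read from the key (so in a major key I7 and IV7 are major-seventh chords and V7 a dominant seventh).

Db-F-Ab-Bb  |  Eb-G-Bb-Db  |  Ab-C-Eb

ii65 - V7 - I

Db-F-Ab-Bb: root Bb is the supertonic; minor seventh chord there is ii65.
Eb-G-Bb-Db: root Eb is the dominant; dominant seventh chord there is V7.
Ab-C-Eb has root Ab, degree 1 in Ab major, so I.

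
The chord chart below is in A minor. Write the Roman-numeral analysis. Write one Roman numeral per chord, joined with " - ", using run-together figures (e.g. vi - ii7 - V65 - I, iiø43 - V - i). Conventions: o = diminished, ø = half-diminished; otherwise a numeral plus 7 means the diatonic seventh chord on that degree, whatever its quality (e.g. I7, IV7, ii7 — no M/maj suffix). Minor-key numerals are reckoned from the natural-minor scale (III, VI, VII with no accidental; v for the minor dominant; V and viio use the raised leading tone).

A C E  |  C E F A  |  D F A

A-C-E: root A is the tonic; minor triad there is i.
C-E-F-A: root F is the submediant; major seventh chord there is VI43.
D-F-A: minor triad on D = scale degree 4 → iv.

i - VI43 - iv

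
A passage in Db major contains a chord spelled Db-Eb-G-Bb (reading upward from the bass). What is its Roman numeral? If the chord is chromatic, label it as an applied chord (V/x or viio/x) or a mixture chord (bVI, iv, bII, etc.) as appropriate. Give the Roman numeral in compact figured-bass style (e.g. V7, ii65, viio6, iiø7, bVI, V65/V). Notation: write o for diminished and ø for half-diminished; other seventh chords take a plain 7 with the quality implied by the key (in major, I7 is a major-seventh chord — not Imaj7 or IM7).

V42/V

The pitches Eb-G-Bb-Db form a dominant seventh chord rooted on Eb.
Eb is not a diatonic chord root with this quality in Db major, but it lies a perfect fifth above Ab (V), so the chord functions as an applied dominant of V.
With Db in the bass the chord is in third inversion, so the figured bass is 42.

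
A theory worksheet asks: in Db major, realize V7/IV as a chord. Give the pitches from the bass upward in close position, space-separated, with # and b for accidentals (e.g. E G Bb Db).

The slash means an applied dominant: we want the dominant of IV. In Db major, IV is Gb major, and its dominant is built on Db.
Building a dominant seventh chord on Db gives Db-F-Ab-Cb.

Db F Ab Cb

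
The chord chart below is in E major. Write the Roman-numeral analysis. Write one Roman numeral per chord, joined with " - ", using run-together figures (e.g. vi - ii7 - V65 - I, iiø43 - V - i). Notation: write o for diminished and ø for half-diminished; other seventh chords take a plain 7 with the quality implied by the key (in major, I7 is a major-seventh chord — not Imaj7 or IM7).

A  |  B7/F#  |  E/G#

IV - V43 - I6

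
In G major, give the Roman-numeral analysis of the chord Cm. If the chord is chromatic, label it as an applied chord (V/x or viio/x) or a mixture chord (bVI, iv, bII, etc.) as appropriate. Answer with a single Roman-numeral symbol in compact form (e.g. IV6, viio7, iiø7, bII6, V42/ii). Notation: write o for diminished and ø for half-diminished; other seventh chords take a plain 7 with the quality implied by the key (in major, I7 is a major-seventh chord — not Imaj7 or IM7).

iv

The pitches C-Eb-G form a minor triad rooted on C.
C is the fourth degree of G major. This is the minor subdominant, borrowed from the parallel minor.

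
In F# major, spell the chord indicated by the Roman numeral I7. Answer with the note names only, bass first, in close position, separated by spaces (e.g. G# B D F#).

The numeral's case and figure indicate a major seventh chord. In F# major its root, scale degree 1, is F#.
Stacking thirds from F# gives F#-A#-C#-E#.

F# A# C# E#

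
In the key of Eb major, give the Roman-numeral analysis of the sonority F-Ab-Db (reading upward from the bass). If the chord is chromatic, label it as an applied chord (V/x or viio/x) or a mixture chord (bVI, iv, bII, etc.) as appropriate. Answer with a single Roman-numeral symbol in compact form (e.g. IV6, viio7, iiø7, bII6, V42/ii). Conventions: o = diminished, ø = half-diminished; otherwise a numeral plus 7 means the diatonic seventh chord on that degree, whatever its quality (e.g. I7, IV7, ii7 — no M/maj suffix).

Stacked in thirds the chord is Db-F-Ab: a major triad on Db.
Db is the lowered seventh degree of Eb major (diatonic 7 would be D). This is a major triad on the lowered seventh degree (the subtonic), borrowed from the parallel minor.
With F in the bass the chord is in first inversion, so the figured bass is 6.

bVII6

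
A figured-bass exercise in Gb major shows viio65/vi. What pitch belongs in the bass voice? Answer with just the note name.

F

The applied chord viio65/vi is rooted on D: D-F-Ab-Cb.
The figure 65 means first inversion — the third is in the bass.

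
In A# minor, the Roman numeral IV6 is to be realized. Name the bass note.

F##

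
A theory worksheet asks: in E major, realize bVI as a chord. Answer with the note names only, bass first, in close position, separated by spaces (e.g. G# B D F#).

C E G

Scale degree 6 in E major is C#; lowering it a half step gives C. bVI is a major triad on the lowered sixth degree, borrowed from the parallel minor.
So the chord is C-E-G.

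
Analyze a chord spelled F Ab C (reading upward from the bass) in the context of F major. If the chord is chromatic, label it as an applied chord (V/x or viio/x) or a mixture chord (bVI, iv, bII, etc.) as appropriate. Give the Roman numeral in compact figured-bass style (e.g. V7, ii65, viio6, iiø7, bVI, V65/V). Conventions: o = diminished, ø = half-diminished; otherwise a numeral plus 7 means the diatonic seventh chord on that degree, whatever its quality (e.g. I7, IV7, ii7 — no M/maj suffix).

Stacked in thirds the chord is F-Ab-C: a minor triad on F.
F is the first degree of F major. This is the minor tonic, borrowed from the parallel minor.

i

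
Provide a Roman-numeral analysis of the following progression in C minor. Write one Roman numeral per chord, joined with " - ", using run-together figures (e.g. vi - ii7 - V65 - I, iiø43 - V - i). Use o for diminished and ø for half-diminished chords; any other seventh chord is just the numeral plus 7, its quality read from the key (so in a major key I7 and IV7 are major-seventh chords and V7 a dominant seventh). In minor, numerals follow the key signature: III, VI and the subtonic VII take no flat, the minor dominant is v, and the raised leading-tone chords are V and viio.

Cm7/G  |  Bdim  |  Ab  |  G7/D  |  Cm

i43 - viio - VI - V43 - i

Cm7/G: minor seventh chord on C = scale degree 1 → i43.
Bdim: root B is the leading tone; diminished triad there is viio.
Ab: major triad on Ab = scale degree 6 → VI.
G7/D: dominant seventh chord on G = scale degree 5 → V43.
Cm: minor triad on C = scale degree 1 → i.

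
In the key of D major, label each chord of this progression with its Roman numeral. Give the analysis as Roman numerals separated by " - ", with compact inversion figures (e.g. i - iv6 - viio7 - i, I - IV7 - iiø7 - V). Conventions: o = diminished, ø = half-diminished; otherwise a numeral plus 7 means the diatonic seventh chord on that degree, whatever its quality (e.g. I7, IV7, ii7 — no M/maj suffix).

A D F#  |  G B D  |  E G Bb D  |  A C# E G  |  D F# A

I64 - IV - iiø7 - V7 - I

A-D-F#: major triad on D = scale degree 1 → I64.
G-B-D has root G, degree 4 in D major, so IV.
E-G-Bb-D: half-diminished seventh chord on E — chromatic; iiø7 (borrowed from the parallel minor).
A-C#-E-G: root A is the dominant; dominant seventh chord there is V7.
D-F#-A: major triad on D = scale degree 1 → I.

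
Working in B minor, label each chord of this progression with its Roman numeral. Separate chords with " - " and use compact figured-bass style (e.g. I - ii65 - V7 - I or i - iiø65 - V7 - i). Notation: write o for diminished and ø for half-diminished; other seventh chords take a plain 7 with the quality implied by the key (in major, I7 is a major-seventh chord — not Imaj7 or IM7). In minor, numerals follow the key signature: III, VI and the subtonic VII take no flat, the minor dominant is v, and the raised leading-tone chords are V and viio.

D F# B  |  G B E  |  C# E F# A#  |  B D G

D-F#-B: minor triad on B = scale degree 1 → i6.
G-B-E: minor triad on E = scale degree 4 → iv6.
C#-E-F#-A#: root F# is the dominant; dominant seventh chord there is V43.
B-D-G has root G, degree 6 in B minor, so VI6.

i6 - iv6 - V43 - VI6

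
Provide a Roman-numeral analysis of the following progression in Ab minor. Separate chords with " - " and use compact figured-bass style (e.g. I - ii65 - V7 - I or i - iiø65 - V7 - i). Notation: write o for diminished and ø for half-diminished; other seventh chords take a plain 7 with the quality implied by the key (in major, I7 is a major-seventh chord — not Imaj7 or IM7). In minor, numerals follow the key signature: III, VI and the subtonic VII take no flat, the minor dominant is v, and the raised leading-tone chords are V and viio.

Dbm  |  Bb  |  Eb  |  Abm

iv - V/V - V - i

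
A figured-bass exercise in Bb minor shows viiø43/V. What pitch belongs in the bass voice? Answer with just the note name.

Bb

The applied chord viiø43/V is rooted on E: E-G-Bb-D.
The figure 43 means second inversion — the fifth is in the bass.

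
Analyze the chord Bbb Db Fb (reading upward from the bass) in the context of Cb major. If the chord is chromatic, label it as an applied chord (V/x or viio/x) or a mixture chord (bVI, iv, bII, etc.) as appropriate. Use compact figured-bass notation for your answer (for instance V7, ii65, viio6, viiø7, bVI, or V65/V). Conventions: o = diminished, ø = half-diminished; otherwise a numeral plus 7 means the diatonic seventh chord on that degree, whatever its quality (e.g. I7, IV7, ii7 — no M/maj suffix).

bVII

The pitches Bbb-Db-Fb form a major triad rooted on Bbb.
Bbb is the lowered seventh degree of Cb major (diatonic 7 would be Bb). This is a major triad on the lowered seventh degree (the subtonic), borrowed from the parallel minor.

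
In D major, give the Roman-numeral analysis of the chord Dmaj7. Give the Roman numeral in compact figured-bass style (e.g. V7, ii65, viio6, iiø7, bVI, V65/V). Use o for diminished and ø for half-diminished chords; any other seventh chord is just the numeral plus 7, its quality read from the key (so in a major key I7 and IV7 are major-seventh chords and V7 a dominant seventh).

The pitches D-F#-A-C# form a major seventh chord rooted on D.
In D major, D is the tonic; the diatonic major seventh chord there is I7.

I7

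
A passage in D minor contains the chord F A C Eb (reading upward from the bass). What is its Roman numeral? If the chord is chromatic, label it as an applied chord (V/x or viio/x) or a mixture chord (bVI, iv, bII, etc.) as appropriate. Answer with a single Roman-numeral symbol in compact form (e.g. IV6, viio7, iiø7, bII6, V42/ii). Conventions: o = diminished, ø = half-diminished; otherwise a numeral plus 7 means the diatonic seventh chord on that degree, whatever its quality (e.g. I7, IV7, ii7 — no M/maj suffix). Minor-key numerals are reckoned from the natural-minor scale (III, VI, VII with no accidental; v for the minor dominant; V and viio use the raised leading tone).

V7/VI

The pitches F-A-C-Eb form a dominant seventh chord rooted on F.
F is not a diatonic chord root with this quality in D minor, but it lies a perfect fifth above Bb (VI), so the chord functions as an applied dominant of VI.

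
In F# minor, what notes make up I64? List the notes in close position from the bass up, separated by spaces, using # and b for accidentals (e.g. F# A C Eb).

I64 is the major tonic (Picardy third), borrowed from the parallel major. In F# minor that root is F#.
So the chord is F#-A#-C#, a major triad.
With the 64 figure the chord is in second inversion; from the bass C# upward in close position it reads C#-F#-A#.

C# F# A#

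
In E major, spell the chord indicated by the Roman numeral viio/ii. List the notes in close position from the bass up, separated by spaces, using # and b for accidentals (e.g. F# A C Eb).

E# G# B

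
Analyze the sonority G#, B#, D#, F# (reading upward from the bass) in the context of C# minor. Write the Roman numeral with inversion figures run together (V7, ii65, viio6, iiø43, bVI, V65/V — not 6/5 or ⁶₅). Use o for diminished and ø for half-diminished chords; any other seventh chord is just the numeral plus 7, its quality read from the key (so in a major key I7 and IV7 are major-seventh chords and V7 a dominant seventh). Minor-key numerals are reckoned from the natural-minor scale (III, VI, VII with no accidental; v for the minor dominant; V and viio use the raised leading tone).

The pitches G#-B#-D#-F# form a dominant seventh chord rooted on G#.
G# is scale degree 5 in C# minor, and a dominant seventh chord on that degree is written V7.

V7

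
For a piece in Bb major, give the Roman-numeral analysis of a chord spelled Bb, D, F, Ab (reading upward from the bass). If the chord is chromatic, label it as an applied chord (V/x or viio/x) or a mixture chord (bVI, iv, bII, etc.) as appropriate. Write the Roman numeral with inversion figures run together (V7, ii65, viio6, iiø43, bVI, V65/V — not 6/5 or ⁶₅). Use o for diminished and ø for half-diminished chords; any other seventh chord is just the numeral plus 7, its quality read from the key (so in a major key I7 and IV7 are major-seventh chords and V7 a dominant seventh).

The pitches Bb-D-F-Ab form a dominant seventh chord rooted on Bb.
Bb is not a diatonic chord root with this quality in Bb major, but it lies a perfect fifth above Eb (IV), so the chord functions as an applied dominant of IV.

V7/IV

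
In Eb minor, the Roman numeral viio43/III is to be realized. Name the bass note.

The applied chord viio43/III is rooted on F: F-Ab-Cb-Ebb.
The figure 43 means second inversion — the fifth is in the bass.

Cb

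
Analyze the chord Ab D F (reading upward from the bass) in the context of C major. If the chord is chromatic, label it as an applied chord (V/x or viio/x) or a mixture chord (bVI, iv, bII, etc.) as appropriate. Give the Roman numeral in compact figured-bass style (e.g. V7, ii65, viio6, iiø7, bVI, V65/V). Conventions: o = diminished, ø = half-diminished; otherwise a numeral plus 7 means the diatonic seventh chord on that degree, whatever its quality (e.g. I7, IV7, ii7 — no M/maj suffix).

iio64

The pitches D-F-Ab form a diminished triad rooted on D.
D is the second degree of C major. This is the diminished supertonic triad, borrowed from the parallel minor.
With Ab in the bass the chord is in second inversion, so the figured bass is 64.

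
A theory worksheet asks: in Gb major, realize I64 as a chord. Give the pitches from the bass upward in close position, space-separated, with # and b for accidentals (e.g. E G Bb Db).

Db Gb Bb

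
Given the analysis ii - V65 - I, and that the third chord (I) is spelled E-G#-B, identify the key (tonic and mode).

The chord E is a major triad rooted on E; its label is I.
If E is scale degree 1 and the mode makes that degree carry a major triad, the tonic is E and the mode is major.

E major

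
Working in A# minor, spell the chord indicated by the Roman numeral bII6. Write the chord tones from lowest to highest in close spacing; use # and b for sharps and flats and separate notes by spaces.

bII6 is the Neapolitan sixth — a major triad on the lowered second degree, here in its customary first inversion. In A# minor that root is B.
So the chord is B-D#-F#, a major triad.
The figured bass 6 indicates first inversion, placing the third (D#) in the bass: D#-F#-B.

D# F# B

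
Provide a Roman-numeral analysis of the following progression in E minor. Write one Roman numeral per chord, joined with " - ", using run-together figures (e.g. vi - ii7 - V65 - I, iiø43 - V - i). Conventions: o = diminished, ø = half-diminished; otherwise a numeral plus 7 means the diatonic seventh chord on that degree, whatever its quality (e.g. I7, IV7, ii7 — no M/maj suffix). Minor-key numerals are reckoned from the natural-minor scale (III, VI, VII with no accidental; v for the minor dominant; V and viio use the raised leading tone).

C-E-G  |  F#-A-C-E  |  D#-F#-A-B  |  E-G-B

VI - iiø7 - V65 - i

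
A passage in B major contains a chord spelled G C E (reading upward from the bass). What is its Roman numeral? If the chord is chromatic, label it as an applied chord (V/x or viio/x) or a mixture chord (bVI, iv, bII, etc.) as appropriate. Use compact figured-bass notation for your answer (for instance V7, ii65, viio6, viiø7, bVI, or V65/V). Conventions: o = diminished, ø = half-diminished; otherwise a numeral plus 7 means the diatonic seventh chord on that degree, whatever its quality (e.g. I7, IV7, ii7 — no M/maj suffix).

Stacked in thirds the chord is C-E-G: a major triad on C.
C is the lowered second degree of B major (diatonic 2 would be C#). This is the Neapolitan chord — a major triad on the lowered second degree.
With G in the bass the chord is in second inversion, so the figured bass is 64.

bII64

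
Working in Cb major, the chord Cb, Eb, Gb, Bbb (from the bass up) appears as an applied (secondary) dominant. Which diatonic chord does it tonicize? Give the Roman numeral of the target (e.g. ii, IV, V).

The chord is a dominant seventh chord on Cb.
A dominant resolves down a perfect fifth: Cb → Fb. In Cb major, Fb is scale degree 4, i.e. IV.

IV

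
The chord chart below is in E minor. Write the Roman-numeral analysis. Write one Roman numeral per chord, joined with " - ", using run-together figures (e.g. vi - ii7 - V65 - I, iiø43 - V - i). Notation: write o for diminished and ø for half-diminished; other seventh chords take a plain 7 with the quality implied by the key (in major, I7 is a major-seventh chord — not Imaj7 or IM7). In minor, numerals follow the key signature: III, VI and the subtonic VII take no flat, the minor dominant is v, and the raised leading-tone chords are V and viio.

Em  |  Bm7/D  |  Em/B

i - v65 - i64

Em: minor triad on E = scale degree 1 → i.
Bm7/D: root B is the dominant; minor seventh chord there is v65.
Em/B: minor triad on E = scale degree 1 → i64.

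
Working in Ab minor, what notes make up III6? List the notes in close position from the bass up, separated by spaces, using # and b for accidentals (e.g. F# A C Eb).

The numeral's case and figure indicate a major triad. In Ab minor its root, scale degree 3, is Cb.
That chord is spelled Cb-Eb-Gb.
With the 6 figure the chord is in first inversion; from the bass Eb upward in close position it reads Eb-Gb-Cb.

Eb Gb Cb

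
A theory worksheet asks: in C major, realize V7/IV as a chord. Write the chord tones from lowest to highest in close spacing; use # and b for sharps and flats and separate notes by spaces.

C E G Bb

The slash means an applied dominant: we want the dominant of IV. In C major, IV is F major, and its dominant is built on C.
Building a dominant seventh chord on C gives C-E-G-Bb.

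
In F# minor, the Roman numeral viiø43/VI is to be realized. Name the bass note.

G

The applied chord viiø43/VI is rooted on C#: C#-E-G-B.
The figure 43 means second inversion — the fifth is in the bass.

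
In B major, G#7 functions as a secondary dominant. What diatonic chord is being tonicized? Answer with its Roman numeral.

ii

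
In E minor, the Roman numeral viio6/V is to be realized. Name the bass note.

The applied chord viio6/V is rooted on A#: A#-C#-E.
The figure 6 means first inversion — the third is in the bass.

C#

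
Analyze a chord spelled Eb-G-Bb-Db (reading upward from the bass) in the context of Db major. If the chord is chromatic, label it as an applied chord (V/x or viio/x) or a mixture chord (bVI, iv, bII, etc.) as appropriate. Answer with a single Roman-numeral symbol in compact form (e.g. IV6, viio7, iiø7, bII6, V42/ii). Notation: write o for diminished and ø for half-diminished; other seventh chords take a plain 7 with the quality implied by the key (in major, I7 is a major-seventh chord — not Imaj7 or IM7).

V7/V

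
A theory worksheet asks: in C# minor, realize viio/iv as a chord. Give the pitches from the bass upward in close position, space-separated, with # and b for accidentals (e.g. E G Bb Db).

E# G# B

The slash marks an applied leading-tone chord: viio of iv. In C# minor, iv is F#, so the leading tone to it is E#, a half step below.
Building a diminished triad on E# gives E#-G#-B.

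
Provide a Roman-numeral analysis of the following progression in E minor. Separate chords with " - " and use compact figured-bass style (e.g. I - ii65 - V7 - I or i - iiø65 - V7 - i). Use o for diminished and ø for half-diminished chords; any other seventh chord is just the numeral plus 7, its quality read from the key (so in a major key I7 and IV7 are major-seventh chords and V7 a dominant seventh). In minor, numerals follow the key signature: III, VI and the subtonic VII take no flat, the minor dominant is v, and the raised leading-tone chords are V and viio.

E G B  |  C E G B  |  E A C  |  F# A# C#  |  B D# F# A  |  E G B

i - VI7 - iv64 - V/V - V7 - i

E-G-B: minor triad on E = scale degree 1 → i.
C-E-G-B has root C, degree 6 in E minor, so VI7.
E-A-C: minor triad on A = scale degree 4 → iv64.
F#-A#-C#: a major triad on F#, the applied dominant of V → V/V.
B-D#-F#-A: root B is the dominant; dominant seventh chord there is V7.
E-G-B has root E, degree 1 in E minor, so i.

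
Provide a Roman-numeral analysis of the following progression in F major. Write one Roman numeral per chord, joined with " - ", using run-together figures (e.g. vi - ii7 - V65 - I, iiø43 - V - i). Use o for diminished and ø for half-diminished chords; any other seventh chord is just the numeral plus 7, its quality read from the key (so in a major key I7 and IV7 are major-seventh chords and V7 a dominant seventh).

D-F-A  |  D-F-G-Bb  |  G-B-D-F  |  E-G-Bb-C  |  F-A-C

vi - ii43 - V7/V - V65 - I

D-F-A has root D, degree 6 in F major, so vi.
D-F-G-Bb: minor seventh chord on G = scale degree 2 → ii43.
G-B-D-F: chromatic; G is V of V, so V7/V.
E-G-Bb-C: dominant seventh chord on C = scale degree 5 → V65.
F-A-C: root F is the tonic; major triad there is I.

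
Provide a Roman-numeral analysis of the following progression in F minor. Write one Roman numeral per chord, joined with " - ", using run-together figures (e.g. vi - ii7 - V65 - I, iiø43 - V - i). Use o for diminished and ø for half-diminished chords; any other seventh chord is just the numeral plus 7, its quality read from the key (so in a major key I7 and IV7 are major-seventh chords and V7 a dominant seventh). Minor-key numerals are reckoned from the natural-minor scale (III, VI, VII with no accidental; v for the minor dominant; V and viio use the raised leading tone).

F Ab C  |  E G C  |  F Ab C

i - V6 - i

F-Ab-C: minor triad on F = scale degree 1 → i.
E-G-C has root C, degree 5 in F minor, so V6.
F-Ab-C: minor triad on F = scale degree 1 → i.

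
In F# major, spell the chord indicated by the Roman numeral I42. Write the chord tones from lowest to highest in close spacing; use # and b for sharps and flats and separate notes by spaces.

The numeral's case and figure indicate a major seventh chord. In F# major its root, the first degree, is F#.
That chord is spelled F#-A#-C#-E#.
With the 42 figure the chord is in third inversion; from the bass E# upward in close position it reads E#-F#-A#-C#.

E# F# A# C#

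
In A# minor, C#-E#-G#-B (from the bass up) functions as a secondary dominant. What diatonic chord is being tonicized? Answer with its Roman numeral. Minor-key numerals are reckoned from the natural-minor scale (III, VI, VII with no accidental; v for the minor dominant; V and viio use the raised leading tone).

The chord is a dominant seventh chord on C#.
A dominant resolves down a perfect fifth: C# → F#. In A# minor, F# is scale degree 6, i.e. VI.

VI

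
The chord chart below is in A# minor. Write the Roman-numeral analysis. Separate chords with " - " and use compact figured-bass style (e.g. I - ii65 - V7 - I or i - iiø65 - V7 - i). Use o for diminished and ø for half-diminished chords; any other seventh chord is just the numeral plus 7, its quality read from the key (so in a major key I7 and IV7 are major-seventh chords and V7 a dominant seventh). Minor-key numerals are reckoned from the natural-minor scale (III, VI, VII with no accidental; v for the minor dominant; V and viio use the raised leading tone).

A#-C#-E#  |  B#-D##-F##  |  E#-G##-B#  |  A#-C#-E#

A#-C#-E# has root A#, degree 1 in A# minor, so i.
B#-D##-F## is the secondary dominant of V (major triad on B#): V/V.
E#-G##-B# has root E#, degree 5 in A# minor, so V.
A#-C#-E#: minor triad on A# = scale degree 1 → i.

i - V/V - V - i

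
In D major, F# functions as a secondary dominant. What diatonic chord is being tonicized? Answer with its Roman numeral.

vi

The chord is a major triad on F#.
A dominant resolves down a perfect fifth: F# → B. In D major, B is scale degree 6, i.e. vi.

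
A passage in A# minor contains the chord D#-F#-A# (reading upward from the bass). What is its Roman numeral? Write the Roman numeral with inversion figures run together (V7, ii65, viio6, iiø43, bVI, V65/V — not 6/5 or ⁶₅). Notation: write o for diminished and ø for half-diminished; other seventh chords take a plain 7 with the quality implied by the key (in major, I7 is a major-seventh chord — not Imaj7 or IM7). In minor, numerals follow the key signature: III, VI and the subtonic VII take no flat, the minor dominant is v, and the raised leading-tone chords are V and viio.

iv

Stacked in thirds the chord is D#-F#-A#: a minor triad on D#.
D# is scale degree 4 in A# minor, and a minor triad on that degree is written iv.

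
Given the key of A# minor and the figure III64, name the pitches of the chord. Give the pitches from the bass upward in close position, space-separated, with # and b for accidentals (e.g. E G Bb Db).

The numeral's case and figure indicate a major triad. In A# minor its root, the mediant, is C#.
Stacking thirds from C# gives C#-E#-G#.
The figured bass 64 indicates second inversion, placing the fifth (G#) in the bass: G#-C#-E#.

G# C# E#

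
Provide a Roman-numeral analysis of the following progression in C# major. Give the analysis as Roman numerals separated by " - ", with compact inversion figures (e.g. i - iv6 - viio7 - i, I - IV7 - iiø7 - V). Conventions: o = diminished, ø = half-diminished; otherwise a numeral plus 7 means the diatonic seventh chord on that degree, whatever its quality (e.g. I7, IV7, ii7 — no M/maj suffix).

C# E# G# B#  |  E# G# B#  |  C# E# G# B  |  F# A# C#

C#-E#-G#-B#: root C# is the tonic; major seventh chord there is I7.
E#-G#-B#: root E# is the mediant; minor triad there is iii.
C#-E#-G#-B: a dominant seventh chord on C#, the applied dominant of IV → V7/IV.
F#-A#-C#: major triad on F# = scale degree 4 → IV.

I7 - iii - V7/IV - IV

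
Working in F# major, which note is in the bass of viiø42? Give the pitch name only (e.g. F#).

D#

viiø in F# major has root E#; the chord is E#-G#-B-D#.
The figure 42 means third inversion — the seventh is in the bass.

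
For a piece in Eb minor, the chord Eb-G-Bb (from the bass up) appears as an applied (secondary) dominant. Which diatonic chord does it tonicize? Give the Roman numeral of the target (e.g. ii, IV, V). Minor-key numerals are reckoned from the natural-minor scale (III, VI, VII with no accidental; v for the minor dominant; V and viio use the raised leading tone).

iv

The chord is a major triad on Eb.
A dominant resolves down a perfect fifth: Eb → Ab. In Eb minor, Ab is scale degree 4, i.e. iv.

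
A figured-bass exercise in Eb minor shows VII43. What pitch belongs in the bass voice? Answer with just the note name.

VII in Eb minor has root Db; the chord is Db-F-Ab-Cb.
The figure 43 means second inversion — the fifth is in the bass.

Ab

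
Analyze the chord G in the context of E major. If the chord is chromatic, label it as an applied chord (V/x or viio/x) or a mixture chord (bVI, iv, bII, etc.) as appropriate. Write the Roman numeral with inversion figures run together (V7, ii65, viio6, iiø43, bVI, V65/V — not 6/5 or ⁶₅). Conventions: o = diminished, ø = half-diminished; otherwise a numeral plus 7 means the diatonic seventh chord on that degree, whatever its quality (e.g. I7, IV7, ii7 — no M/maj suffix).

bIII

Stacked in thirds the chord is G-B-D: a major triad on G.
G is the lowered third degree of E major (diatonic 3 would be G#). This is a major triad on the lowered third degree, borrowed from the parallel minor.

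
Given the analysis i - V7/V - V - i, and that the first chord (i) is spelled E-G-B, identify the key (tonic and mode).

The anchor chord is a minor triad on E, labeled i.
If E is scale degree 1 and the mode makes that degree carry a minor triad, the tonic is E and the mode is minor.

E minor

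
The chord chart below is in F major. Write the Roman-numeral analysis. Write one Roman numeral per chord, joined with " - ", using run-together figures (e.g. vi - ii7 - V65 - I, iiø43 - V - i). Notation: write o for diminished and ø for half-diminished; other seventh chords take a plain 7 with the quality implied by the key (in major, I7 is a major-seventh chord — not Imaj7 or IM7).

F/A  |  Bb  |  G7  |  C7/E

I6 - IV - V7/V - V65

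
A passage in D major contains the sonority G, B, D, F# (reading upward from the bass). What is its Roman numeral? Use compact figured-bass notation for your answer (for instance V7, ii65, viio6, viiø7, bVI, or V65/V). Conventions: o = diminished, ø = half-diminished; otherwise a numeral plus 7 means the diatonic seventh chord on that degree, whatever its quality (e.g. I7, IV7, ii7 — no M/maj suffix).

IV7

The pitches G-B-D-F# form a major seventh chord rooted on G.
In D major, G is the subdominant; the diatonic major seventh chord there is IV7.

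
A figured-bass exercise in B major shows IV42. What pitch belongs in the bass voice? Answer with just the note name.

D#

IV in B major has root E; the chord is E-G#-B-D#.
The figure 42 means third inversion — the seventh is in the bass.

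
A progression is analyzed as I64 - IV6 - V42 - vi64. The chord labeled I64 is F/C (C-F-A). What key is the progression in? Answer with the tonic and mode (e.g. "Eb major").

F major

The anchor chord is a major triad on F, labeled I64.
If F is scale degree 1 and the mode makes that degree carry a major triad, the tonic is F and the mode is major.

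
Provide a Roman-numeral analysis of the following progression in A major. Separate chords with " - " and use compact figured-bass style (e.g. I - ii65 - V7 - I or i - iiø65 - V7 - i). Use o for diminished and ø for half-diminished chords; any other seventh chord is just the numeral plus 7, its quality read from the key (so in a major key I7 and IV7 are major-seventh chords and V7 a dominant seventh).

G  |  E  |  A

G is non-diatonic — bVII, a mixture chord from A minor.
E: major triad on E = scale degree 5 → V.
A: root A is the tonic; major triad there is I.

bVII - V - I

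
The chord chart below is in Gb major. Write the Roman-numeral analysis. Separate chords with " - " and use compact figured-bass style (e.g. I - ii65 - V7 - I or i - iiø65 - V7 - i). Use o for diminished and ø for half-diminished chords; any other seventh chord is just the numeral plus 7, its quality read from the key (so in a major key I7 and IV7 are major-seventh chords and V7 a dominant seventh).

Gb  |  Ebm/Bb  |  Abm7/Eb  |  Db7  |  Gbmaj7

I - vi64 - ii43 - V7 - I7

Gb: major triad on Gb = scale degree 1 → I.
Ebm/Bb: minor triad on Eb = scale degree 6 → vi64.
Abm7/Eb has root Ab, degree 2 in Gb major, so ii43.
Db7: root Db is the dominant; dominant seventh chord there is V7.
Gbmaj7: major seventh chord on Gb = scale degree 1 → I7.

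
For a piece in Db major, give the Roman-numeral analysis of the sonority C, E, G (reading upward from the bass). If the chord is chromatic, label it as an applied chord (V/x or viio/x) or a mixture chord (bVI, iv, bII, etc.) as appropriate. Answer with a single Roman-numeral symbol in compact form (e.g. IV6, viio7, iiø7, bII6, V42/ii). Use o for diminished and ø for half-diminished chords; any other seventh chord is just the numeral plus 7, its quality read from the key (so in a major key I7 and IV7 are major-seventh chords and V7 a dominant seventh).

The pitches C-E-G form a major triad rooted on C.
C is not a diatonic chord root with this quality in Db major, but it lies a perfect fifth above F (iii), so the chord functions as an applied dominant of iii.

V/iii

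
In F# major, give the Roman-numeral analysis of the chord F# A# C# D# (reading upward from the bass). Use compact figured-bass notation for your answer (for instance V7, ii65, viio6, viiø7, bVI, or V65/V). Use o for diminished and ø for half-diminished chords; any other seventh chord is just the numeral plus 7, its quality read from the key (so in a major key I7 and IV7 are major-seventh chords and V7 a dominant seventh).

vi65

The pitches D#-F#-A#-C# form a minor seventh chord rooted on D#.
In F# major, D# is the submediant; the diatonic minor seventh chord there is vi7.
With F# in the bass the chord is in first inversion, so the figured bass is 65.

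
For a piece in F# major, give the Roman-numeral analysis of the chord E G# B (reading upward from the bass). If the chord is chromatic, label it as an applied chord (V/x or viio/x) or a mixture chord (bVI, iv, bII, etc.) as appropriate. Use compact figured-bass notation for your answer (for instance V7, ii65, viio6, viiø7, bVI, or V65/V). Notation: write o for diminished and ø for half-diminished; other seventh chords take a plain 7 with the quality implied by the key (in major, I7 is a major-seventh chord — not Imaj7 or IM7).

The pitches E-G#-B form a major triad rooted on E.
E is the lowered seventh degree of F# major (diatonic 7 would be E#). This is a major triad on the lowered seventh degree (the subtonic), borrowed from the parallel minor.

bVII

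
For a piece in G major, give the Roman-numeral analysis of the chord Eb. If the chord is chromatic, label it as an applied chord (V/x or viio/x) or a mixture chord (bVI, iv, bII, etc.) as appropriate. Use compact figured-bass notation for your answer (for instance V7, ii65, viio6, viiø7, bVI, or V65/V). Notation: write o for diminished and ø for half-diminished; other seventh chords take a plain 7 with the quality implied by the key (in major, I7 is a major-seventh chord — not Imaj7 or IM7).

bVI

Stacked in thirds the chord is Eb-G-Bb: a major triad on Eb.
Eb is the lowered sixth degree of G major (diatonic 6 would be E). This is a major triad on the lowered sixth degree, borrowed from the parallel minor.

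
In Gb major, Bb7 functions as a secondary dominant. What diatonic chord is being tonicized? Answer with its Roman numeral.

vi

The chord is a dominant seventh chord on Bb.
A dominant resolves down a perfect fifth: Bb → Eb. In Gb major, Eb is scale degree 6, i.e. vi.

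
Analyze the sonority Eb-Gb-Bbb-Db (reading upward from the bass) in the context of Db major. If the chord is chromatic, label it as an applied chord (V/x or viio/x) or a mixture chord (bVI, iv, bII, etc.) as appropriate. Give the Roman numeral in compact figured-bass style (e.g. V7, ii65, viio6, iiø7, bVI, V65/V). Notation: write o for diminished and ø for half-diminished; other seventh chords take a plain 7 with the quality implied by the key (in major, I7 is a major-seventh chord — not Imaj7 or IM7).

iiø7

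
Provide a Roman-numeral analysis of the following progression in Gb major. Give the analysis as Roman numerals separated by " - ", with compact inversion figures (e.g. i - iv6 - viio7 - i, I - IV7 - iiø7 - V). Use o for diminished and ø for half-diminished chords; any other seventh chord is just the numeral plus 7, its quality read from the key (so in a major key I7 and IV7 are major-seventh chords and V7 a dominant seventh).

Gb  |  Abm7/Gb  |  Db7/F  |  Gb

Gb: root Gb is the tonic; major triad there is I.
Abm7/Gb: root Ab is the supertonic; minor seventh chord there is ii42.
Db7/F: root Db is the dominant; dominant seventh chord there is V65.
Gb has root Gb, degree 1 in Gb major, so I.

I - ii42 - V65 - I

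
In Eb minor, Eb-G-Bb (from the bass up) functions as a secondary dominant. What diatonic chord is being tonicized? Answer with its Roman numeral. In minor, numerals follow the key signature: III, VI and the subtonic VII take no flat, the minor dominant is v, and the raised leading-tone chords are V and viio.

iv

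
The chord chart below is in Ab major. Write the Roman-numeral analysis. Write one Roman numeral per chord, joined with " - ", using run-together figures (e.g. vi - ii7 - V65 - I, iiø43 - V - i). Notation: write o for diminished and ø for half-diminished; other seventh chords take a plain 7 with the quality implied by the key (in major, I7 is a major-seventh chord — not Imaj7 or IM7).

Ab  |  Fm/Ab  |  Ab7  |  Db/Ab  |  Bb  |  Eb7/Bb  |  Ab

Ab has root Ab, degree 1 in Ab major, so I.
Fm/Ab: minor triad on F = scale degree 6 → vi6.
Ab7 is the secondary dominant of IV (dominant seventh chord on Ab): V7/IV.
Db/Ab: major triad on Db = scale degree 4 → IV64.
Bb: a major triad on Bb, the applied dominant of V → V/V.
Eb7/Bb: dominant seventh chord on Eb = scale degree 5 → V43.
Ab: root Ab is the tonic; major triad there is I.

I - vi6 - V7/IV - IV64 - V/V - V43 - I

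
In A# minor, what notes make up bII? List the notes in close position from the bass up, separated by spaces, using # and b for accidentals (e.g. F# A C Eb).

B D# F#

Scale degree 2 in A# minor is B#; lowering it a half step gives B. bII is the Neapolitan chord — a major triad on the lowered second degree.
So the chord is B-D#-F#.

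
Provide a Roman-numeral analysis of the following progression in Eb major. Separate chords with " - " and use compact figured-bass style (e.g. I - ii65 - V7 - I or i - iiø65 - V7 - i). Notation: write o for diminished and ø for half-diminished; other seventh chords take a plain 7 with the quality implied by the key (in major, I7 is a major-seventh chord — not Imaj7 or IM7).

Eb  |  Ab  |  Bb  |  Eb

I - IV - V - I

Eb: major triad on Eb = scale degree 1 → I.
Ab has root Ab, degree 4 in Eb major, so IV.
Bb has root Bb, degree 5 in Eb major, so V.
Eb has root Eb, degree 1 in Eb major, so I.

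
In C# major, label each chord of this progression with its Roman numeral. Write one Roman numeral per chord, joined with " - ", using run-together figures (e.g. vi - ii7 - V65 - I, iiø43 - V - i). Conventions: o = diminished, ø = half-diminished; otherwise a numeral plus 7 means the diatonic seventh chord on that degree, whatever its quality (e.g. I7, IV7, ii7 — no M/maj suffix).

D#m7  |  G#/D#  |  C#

D#m7: minor seventh chord on D# = scale degree 2 → ii7.
G#/D# has root G#, degree 5 in C# major, so V64.
C#: major triad on C# = scale degree 1 → I.

ii7 - V64 - I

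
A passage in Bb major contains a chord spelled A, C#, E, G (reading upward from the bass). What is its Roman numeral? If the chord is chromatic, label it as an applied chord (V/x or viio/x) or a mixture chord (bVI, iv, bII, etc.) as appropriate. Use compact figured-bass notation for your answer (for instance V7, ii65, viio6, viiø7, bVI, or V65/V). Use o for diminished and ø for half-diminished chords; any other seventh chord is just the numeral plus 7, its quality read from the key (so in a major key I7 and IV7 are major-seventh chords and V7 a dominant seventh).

Stacked in thirds the chord is A-C#-E-G: a dominant seventh chord on A.
A is not a diatonic chord root with this quality in Bb major, but it lies a perfect fifth above D (iii), so the chord functions as an applied dominant of iii.

V7/iii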